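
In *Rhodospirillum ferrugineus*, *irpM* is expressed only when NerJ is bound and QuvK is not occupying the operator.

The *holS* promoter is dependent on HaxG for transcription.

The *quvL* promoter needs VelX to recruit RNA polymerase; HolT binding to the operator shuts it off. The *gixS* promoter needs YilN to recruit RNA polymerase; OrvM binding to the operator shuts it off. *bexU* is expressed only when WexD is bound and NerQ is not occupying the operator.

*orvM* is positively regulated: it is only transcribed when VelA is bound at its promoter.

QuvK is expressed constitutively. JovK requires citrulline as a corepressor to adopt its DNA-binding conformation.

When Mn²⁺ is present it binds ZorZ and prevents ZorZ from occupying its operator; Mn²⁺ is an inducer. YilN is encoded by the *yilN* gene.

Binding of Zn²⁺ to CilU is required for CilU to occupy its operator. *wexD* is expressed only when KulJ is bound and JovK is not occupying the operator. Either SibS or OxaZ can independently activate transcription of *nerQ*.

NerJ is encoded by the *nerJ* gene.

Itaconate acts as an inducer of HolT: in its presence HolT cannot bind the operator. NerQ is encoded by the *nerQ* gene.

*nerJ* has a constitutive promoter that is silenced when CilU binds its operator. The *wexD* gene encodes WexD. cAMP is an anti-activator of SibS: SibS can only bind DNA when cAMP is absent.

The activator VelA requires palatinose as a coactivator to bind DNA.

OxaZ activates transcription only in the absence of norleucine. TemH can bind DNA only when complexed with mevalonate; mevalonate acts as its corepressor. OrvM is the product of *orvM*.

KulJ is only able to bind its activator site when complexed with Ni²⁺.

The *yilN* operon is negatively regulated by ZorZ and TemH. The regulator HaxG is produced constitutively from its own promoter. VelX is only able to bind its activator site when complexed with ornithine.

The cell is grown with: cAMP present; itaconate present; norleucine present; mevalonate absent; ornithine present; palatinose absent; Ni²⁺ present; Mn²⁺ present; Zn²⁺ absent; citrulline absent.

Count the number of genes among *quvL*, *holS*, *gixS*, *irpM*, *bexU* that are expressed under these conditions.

Itaconate is present, so HolT is inactive.
Ornithine is present, so VelX is active.
No repressor is bound and VelX is active, so *quvL* is transcribed.
→ *quvL* is ON.
HaxG is produced constitutively and is active.
No repressor is bound and HaxG is active, so *holS* is transcribed.
→ *holS* is ON.
Palatinose is absent, so VelA is inactive.
Required activator VelA is absent, so *orvM* is not transcribed.
So OrvM is not produced.
Mn²⁺ is present, so ZorZ is inactive.
Mevalonate is absent, so TemH is inactive.
With no repressor bound, *yilN* is transcribed.
So YilN is produced and active.
No repressor is bound and YilN is active, so *gixS* is transcribed.
→ *gixS* is ON.
Zn²⁺ is absent, so CilU is inactive.
With no repressor bound, *nerJ* is transcribed.
So NerJ is produced and active.
QuvK is produced constitutively and is active.
With repressor QuvK bound, *irpM* is not transcribed.
→ *irpM* is OFF.
Citrulline is absent, so JovK is inactive.
Ni²⁺ is present, so KulJ is active.
No repressor is bound and KulJ is active, so *wexD* is transcribed.
So WexD is produced and active.
cAMP is present, so SibS is inactive.
Norleucine is present, so OxaZ is inactive.
No activator is available at the *nerQ* promoter, so *nerQ* is not transcribed.
So NerQ is not produced.
No repressor is bound and WexD is active, so *bexU* is transcribed.
→ *bexU* is ON.
4 of the 5 genes are transcribed.

4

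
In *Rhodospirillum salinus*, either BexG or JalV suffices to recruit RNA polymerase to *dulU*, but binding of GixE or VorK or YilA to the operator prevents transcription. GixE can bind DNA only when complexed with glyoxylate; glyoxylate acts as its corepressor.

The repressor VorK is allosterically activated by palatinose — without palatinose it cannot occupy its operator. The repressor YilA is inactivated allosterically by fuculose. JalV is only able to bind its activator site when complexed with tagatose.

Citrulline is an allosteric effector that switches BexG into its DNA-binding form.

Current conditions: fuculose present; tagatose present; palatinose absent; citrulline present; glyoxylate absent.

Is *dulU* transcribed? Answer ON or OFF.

Citrulline is present, so BexG is active.
Glyoxylate is absent, so GixE is inactive.
Tagatose is present, so JalV is active.
Palatinose is absent, so VorK is inactive.
Fuculose is present, so YilA is inactive.
Activator BexG is present, so *dulU* is transcribed.

ON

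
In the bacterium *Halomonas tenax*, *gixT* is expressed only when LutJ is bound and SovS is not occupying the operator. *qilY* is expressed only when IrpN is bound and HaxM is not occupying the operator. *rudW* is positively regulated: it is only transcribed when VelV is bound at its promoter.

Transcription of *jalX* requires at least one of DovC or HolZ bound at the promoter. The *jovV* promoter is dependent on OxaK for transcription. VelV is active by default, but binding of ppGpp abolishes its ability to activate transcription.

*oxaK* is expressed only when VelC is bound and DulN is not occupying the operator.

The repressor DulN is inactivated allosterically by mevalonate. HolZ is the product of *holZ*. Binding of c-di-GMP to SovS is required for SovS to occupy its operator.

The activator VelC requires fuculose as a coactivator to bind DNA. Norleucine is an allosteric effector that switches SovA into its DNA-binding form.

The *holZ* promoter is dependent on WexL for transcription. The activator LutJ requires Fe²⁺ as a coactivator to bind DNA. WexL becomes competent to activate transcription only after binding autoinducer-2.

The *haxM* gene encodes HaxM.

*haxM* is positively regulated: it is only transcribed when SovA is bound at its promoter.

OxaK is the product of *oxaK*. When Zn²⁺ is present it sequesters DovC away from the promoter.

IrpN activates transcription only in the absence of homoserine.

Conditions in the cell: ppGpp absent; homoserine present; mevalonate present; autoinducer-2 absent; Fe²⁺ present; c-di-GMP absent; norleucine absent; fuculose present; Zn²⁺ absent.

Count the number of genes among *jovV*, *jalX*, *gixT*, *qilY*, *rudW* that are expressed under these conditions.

4

Fuculose is present, so VelC is active.
Mevalonate is present, so DulN is inactive.
No repressor is bound and VelC is active, so *oxaK* is transcribed.
So OxaK is produced and active.
No repressor is bound and OxaK is active, so *jovV* is transcribed.
→ *jovV* is ON.
Zn²⁺ is absent, so DovC is active.
Autoinducer-2 is absent, so WexL is inactive.
Required activator WexL is absent, so *holZ* is not transcribed.
So HolZ is not produced.
Activator DovC is present, so *jalX* is transcribed.
→ *jalX* is ON.
Fe²⁺ is present, so LutJ is active.
c-di-GMP is absent, so SovS is inactive.
No repressor is bound and LutJ is active, so *gixT* is transcribed.
→ *gixT* is ON.
Homoserine is present, so IrpN is inactive.
Norleucine is absent, so SovA is inactive.
Required activator SovA is absent, so *haxM* is not transcribed.
So HaxM is not produced.
Required activator IrpN is absent, so *qilY* is not transcribed.
→ *qilY* is OFF.
ppGpp is absent, so VelV is active.
No repressor is bound and VelV is active, so *rudW* is transcribed.
→ *rudW* is ON.
4 of the 5 genes are transcribed.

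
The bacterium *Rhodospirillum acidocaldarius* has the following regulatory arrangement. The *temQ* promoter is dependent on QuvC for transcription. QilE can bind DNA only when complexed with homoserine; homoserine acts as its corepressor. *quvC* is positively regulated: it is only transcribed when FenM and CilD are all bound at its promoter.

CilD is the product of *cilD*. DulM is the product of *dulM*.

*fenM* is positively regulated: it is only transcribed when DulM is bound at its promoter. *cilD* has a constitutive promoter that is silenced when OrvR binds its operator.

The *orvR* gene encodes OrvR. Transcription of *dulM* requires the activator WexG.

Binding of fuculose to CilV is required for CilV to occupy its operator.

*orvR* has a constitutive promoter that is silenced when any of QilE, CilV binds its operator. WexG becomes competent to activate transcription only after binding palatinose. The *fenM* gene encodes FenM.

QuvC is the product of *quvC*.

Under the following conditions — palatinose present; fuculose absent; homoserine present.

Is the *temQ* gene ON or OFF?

ON

Palatinose is present, so WexG is active.
No repressor is bound and WexG is active, so *dulM* is transcribed.
So DulM is produced and active.
No repressor is bound and DulM is active, so *fenM* is transcribed.
So FenM is produced and active.
Homoserine is present, so QilE is active.
Fuculose is absent, so CilV is inactive.
With repressor QilE bound, *orvR* is not transcribed.
So OrvR is not produced.
With no repressor bound, *cilD* is transcribed.
So CilD is produced and active.
No repressor is bound and FenM and CilD are active, so *quvC* is transcribed.
So QuvC is produced and active.
No repressor is bound and QuvC is active, so *temQ* is transcribed.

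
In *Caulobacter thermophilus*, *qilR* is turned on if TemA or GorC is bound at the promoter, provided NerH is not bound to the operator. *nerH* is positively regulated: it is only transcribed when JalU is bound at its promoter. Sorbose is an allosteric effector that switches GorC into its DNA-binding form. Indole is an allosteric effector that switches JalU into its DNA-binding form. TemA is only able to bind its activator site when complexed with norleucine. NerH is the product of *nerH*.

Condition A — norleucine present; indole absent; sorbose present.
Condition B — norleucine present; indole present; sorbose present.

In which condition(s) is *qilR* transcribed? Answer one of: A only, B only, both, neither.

A only

Condition A:
Norleucine is present, so TemA is active.
Indole is absent, so JalU is inactive.
Required activator JalU is absent, so *nerH* is not transcribed.
So NerH is not produced.
Sorbose is present, so GorC is active.
Activator TemA is present, so *qilR* is transcribed.
→ *qilR* is ON in A.
Condition B:
Norleucine is present, so TemA is active.
Indole is present, so JalU is active.
No repressor is bound and JalU is active, so *nerH* is transcribed.
So NerH is produced and active.
Sorbose is present, so GorC is active.
With repressor NerH bound, *qilR* is not transcribed.
→ *qilR* is OFF in B.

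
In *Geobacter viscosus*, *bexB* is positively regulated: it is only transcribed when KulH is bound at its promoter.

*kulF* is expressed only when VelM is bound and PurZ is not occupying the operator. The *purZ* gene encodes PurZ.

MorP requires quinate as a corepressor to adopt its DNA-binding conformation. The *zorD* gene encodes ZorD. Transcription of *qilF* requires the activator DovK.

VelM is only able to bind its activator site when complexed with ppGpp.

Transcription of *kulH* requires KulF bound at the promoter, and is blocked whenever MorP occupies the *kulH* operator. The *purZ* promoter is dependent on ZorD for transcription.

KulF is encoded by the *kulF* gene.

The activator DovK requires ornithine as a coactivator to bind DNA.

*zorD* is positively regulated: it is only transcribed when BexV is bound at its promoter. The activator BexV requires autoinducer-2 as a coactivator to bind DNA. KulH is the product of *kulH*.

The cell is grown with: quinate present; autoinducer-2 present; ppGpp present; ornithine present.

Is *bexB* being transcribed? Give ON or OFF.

Autoinducer-2 is present, so BexV is active.
No repressor is bound and BexV is active, so *zorD* is transcribed.
So ZorD is produced and active.
No repressor is bound and ZorD is active, so *purZ* is transcribed.
So PurZ is produced and active.
ppGpp is present, so VelM is active.
With repressor PurZ bound, *kulF* is not transcribed.
So KulF is not produced.
Quinate is present, so MorP is active.
With repressor MorP bound, *kulH* is not transcribed.
So KulH is not produced.
Required activator KulH is absent, so *bexB* is not transcribed.

OFF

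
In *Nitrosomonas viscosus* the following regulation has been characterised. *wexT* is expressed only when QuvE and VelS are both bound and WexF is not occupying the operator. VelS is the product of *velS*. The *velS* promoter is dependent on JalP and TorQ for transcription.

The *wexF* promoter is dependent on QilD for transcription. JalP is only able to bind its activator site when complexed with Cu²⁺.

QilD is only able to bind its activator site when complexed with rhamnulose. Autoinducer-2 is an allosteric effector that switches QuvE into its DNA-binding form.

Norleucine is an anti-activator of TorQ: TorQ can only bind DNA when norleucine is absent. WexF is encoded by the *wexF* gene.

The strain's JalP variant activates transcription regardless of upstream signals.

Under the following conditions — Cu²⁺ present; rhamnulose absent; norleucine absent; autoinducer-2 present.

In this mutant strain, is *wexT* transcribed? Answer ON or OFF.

Rhamnulose is absent, so QilD is inactive.
Required activator QilD is absent, so *wexF* is not transcribed.
So WexF is not produced.
Autoinducer-2 is present, so QuvE is active.
JalP is constitutively active in this strain.
Norleucine is absent, so TorQ is active.
No repressor is bound and JalP and TorQ are active, so *velS* is transcribed.
So VelS is produced and active.
No repressor is bound and QuvE and VelS are active, so *wexT* is transcribed.

ON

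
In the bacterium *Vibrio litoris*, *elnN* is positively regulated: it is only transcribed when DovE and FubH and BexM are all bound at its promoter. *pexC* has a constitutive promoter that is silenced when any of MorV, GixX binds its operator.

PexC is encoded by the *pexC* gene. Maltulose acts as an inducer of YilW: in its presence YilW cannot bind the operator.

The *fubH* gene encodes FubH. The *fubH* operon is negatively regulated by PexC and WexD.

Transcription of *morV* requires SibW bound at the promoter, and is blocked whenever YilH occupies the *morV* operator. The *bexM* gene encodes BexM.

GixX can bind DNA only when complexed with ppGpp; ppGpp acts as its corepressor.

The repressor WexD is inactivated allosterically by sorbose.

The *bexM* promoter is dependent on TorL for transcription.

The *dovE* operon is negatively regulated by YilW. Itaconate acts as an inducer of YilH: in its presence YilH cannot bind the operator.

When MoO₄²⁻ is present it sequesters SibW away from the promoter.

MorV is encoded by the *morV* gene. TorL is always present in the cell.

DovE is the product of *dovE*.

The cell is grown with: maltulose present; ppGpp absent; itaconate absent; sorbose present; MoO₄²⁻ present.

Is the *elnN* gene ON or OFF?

Maltulose is present, so YilW is inactive.
With no repressor bound, *dovE* is transcribed.
So DovE is produced and active.
Itaconate is absent, so YilH is active.
MoO₄²⁻ is present, so SibW is inactive.
With repressor YilH bound, *morV* is not transcribed.
So MorV is not produced.
ppGpp is absent, so GixX is inactive.
With no repressor bound, *pexC* is transcribed.
So PexC is produced and active.
Sorbose is present, so WexD is inactive.
With repressor PexC bound, *fubH* is not transcribed.
So FubH is not produced.
TorL is produced constitutively and is active.
No repressor is bound and TorL is active, so *bexM* is transcribed.
So BexM is produced and active.
Required activator FubH is absent, so *elnN* is not transcribed.

OFF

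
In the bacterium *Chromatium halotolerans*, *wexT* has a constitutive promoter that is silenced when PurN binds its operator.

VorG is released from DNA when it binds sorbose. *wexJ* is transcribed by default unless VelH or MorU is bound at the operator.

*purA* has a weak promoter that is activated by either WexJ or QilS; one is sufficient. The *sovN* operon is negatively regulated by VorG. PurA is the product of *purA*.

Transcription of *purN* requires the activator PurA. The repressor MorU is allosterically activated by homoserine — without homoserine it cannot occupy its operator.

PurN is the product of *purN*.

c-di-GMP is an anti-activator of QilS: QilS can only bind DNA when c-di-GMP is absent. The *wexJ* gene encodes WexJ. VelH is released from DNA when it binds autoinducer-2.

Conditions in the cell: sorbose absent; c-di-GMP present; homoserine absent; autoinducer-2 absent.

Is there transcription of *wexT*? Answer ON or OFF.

Autoinducer-2 is absent, so VelH is active.
Homoserine is absent, so MorU is inactive.
With repressor VelH bound, *wexJ* is not transcribed.
So WexJ is not produced.
c-di-GMP is present, so QilS is inactive.
No activator is available at the *purA* promoter, so *purA* is not transcribed.
So PurA is not produced.
Required activator PurA is absent, so *purN* is not transcribed.
So PurN is not produced.
With no repressor bound, *wexT* is transcribed.

ON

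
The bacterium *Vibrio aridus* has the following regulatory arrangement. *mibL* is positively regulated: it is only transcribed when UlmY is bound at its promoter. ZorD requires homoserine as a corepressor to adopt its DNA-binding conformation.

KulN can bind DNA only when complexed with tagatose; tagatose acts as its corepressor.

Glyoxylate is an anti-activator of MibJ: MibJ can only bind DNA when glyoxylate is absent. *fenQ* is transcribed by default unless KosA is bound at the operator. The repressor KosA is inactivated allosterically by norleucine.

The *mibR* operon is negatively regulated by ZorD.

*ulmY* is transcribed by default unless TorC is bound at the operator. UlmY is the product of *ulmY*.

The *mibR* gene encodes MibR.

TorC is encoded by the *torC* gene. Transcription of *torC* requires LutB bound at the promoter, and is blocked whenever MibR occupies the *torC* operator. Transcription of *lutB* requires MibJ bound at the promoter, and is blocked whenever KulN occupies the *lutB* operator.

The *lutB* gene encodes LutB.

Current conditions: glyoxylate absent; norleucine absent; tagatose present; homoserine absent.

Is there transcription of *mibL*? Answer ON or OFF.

Homoserine is absent, so ZorD is inactive.
With no repressor bound, *mibR* is transcribed.
So MibR is produced and active.
Glyoxylate is absent, so MibJ is active.
Tagatose is present, so KulN is active.
With repressor KulN bound, *lutB* is not transcribed.
So LutB is not produced.
With repressor MibR bound, *torC* is not transcribed.
So TorC is not produced.
With no repressor bound, *ulmY* is transcribed.
So UlmY is produced and active.
No repressor is bound and UlmY is active, so *mibL* is transcribed.

ON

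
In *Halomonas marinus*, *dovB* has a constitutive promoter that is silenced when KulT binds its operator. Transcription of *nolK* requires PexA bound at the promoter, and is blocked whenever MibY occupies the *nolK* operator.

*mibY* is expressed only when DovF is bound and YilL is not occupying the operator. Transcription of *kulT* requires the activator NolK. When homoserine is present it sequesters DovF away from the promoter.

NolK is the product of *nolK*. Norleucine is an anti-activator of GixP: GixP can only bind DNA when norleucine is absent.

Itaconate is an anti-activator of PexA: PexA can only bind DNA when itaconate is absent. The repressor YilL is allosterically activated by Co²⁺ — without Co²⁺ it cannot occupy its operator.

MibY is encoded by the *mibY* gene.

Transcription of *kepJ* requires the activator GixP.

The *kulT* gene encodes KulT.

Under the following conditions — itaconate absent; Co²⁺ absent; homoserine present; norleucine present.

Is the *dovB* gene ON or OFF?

OFF

Homoserine is present, so DovF is inactive.
Co²⁺ is absent, so YilL is inactive.
Required activator DovF is absent, so *mibY* is not transcribed.
So MibY is not produced.
Itaconate is absent, so PexA is active.
No repressor is bound and PexA is active, so *nolK* is transcribed.
So NolK is produced and active.
No repressor is bound and NolK is active, so *kulT* is transcribed.
So KulT is produced and active.
With repressor KulT bound, *dovB* is not transcribed.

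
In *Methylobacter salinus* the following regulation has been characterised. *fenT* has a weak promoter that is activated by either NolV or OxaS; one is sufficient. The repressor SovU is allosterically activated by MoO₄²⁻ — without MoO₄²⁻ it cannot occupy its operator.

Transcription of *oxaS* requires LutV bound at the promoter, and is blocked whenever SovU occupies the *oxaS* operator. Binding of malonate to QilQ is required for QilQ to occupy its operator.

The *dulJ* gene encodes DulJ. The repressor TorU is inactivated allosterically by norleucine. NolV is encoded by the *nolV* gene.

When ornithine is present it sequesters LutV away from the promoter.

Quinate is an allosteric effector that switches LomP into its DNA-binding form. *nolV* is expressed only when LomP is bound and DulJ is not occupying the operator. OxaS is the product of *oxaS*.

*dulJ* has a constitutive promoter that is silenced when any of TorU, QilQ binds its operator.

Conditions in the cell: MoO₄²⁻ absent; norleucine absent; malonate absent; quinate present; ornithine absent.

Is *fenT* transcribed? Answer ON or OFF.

ON

Quinate is present, so LomP is active.
Norleucine is absent, so TorU is active.
Malonate is absent, so QilQ is inactive.
With repressor TorU bound, *dulJ* is not transcribed.
So DulJ is not produced.
No repressor is bound and LomP is active, so *nolV* is transcribed.
So NolV is produced and active.
Ornithine is absent, so LutV is active.
MoO₄²⁻ is absent, so SovU is inactive.
No repressor is bound and LutV is active, so *oxaS* is transcribed.
So OxaS is produced and active.
Activator NolV is present, so *fenT* is transcribed.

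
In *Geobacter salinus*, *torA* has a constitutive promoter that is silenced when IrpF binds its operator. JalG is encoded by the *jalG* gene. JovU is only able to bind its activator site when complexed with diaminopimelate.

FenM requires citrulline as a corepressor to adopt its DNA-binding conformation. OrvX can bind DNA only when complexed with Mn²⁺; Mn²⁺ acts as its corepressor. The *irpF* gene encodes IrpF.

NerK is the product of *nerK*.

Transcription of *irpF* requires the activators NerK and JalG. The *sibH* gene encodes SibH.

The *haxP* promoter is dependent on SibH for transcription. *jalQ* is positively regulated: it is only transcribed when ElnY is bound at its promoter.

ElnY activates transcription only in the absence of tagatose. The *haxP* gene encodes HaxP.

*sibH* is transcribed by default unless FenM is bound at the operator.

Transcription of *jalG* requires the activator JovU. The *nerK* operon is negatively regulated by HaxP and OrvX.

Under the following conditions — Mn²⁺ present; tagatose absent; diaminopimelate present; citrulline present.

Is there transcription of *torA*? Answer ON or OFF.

Citrulline is present, so FenM is active.
With repressor FenM bound, *sibH* is not transcribed.
So SibH is not produced.
Required activator SibH is absent, so *haxP* is not transcribed.
So HaxP is not produced.
Mn²⁺ is present, so OrvX is active.
With repressor OrvX bound, *nerK* is not transcribed.
So NerK is not produced.
Diaminopimelate is present, so JovU is active.
No repressor is bound and JovU is active, so *jalG* is transcribed.
So JalG is produced and active.
Required activator NerK is absent, so *irpF* is not transcribed.
So IrpF is not produced.
With no repressor bound, *torA* is transcribed.

ON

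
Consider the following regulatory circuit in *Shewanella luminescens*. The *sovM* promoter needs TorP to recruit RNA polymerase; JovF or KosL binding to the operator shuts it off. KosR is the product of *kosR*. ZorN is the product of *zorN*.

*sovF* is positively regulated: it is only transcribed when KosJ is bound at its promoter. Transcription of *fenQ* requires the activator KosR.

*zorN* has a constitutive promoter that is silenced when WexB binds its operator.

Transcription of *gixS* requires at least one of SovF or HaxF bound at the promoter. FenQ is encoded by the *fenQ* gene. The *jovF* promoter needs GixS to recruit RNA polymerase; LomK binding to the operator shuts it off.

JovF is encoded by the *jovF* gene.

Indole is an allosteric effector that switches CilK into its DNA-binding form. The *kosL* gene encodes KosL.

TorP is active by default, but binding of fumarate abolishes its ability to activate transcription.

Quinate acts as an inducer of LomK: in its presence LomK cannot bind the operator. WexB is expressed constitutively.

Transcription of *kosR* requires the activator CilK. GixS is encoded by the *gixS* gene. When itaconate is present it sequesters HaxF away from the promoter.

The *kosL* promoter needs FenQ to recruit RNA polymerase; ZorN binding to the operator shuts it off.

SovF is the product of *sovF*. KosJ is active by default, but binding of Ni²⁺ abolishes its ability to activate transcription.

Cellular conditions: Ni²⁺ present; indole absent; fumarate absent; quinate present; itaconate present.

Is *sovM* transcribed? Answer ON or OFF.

Fumarate is absent, so TorP is active.
Quinate is present, so LomK is inactive.
Ni²⁺ is present, so KosJ is inactive.
Required activator KosJ is absent, so *sovF* is not transcribed.
So SovF is not produced.
Itaconate is present, so HaxF is inactive.
No activator is available at the *gixS* promoter, so *gixS* is not transcribed.
So GixS is not produced.
Required activator GixS is absent, so *jovF* is not transcribed.
So JovF is not produced.
WexB is produced constitutively and is active.
With repressor WexB bound, *zorN* is not transcribed.
So ZorN is not produced.
Indole is absent, so CilK is inactive.
Required activator CilK is absent, so *kosR* is not transcribed.
So KosR is not produced.
Required activator KosR is absent, so *fenQ* is not transcribed.
So FenQ is not produced.
Required activator FenQ is absent, so *kosL* is not transcribed.
So KosL is not produced.
No repressor is bound and TorP is active, so *sovM* is transcribed.

ON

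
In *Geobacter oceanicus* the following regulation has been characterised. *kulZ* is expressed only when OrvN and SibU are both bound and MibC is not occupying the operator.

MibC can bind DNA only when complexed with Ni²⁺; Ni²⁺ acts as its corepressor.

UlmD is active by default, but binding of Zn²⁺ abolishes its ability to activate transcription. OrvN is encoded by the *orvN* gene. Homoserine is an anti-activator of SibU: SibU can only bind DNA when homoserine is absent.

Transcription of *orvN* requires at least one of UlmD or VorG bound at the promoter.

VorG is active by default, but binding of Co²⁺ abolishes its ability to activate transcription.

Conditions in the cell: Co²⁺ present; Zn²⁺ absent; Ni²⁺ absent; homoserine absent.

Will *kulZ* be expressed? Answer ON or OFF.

ON

Ni²⁺ is absent, so MibC is inactive.
Zn²⁺ is absent, so UlmD is active.
Co²⁺ is present, so VorG is inactive.
Activator UlmD is present, so *orvN* is transcribed.
So OrvN is produced and active.
Homoserine is absent, so SibU is active.
No repressor is bound and OrvN and SibU are active, so *kulZ* is transcribed.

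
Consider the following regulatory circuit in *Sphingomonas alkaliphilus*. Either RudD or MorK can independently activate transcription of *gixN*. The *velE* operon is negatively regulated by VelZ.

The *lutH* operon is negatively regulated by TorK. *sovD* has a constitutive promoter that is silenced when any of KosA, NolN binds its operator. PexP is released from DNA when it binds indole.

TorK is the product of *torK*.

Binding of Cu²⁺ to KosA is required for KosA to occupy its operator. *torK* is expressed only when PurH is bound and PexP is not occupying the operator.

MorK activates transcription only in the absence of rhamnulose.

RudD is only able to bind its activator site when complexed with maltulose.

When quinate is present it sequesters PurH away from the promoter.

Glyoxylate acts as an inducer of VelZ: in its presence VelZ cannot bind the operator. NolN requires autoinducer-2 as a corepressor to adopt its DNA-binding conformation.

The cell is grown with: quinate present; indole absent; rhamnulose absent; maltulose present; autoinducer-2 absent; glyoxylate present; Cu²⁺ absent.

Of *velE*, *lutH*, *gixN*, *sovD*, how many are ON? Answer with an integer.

4

Glyoxylate is present, so VelZ is inactive.
With no repressor bound, *velE* is transcribed.
→ *velE* is ON.
Quinate is present, so PurH is inactive.
Indole is absent, so PexP is active.
With repressor PexP bound, *torK* is not transcribed.
So TorK is not produced.
With no repressor bound, *lutH* is transcribed.
→ *lutH* is ON.
Maltulose is present, so RudD is active.
Rhamnulose is absent, so MorK is active.
Activator RudD is present, so *gixN* is transcribed.
→ *gixN* is ON.
Cu²⁺ is absent, so KosA is inactive.
Autoinducer-2 is absent, so NolN is inactive.
With no repressor bound, *sovD* is transcribed.
→ *sovD* is ON.
4 of the 4 genes are transcribed.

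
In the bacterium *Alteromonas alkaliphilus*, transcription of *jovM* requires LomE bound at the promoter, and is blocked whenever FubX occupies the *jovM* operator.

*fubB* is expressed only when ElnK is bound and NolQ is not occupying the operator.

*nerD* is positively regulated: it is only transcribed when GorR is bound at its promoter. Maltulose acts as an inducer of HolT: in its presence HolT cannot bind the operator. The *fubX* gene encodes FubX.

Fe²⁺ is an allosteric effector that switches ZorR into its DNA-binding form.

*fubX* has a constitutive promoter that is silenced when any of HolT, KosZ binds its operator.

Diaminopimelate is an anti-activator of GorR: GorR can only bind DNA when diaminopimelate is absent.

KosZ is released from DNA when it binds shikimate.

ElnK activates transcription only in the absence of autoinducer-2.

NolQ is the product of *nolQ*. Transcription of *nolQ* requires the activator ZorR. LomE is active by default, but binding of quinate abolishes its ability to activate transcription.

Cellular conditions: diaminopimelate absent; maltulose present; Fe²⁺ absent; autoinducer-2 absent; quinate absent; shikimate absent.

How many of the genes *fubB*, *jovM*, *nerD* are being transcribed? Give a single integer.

Fe²⁺ is absent, so ZorR is inactive.
Required activator ZorR is absent, so *nolQ* is not transcribed.
So NolQ is not produced.
Autoinducer-2 is absent, so ElnK is active.
No repressor is bound and ElnK is active, so *fubB* is transcribed.
→ *fubB* is ON.
Maltulose is present, so HolT is inactive.
Shikimate is absent, so KosZ is active.
With repressor KosZ bound, *fubX* is not transcribed.
So FubX is not produced.
Quinate is absent, so LomE is active.
No repressor is bound and LomE is active, so *jovM* is transcribed.
→ *jovM* is ON.
Diaminopimelate is absent, so GorR is active.
No repressor is bound and GorR is active, so *nerD* is transcribed.
→ *nerD* is ON.
3 of the 3 genes are transcribed.

3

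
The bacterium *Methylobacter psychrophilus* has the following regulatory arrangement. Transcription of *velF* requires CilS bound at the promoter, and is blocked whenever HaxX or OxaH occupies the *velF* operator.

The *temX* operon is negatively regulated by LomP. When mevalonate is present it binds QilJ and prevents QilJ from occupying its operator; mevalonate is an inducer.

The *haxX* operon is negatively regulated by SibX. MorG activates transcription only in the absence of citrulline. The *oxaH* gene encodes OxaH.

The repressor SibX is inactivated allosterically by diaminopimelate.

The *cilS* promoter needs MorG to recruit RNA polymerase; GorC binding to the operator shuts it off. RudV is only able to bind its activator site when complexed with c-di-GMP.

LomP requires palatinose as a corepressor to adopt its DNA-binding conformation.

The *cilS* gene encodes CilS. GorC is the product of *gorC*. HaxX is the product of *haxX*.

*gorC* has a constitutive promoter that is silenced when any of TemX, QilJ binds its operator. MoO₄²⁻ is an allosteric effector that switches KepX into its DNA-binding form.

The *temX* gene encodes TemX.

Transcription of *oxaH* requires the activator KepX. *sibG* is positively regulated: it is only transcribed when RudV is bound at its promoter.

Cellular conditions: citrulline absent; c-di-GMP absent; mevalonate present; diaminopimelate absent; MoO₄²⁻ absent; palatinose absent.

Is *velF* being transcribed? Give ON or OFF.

ON

Diaminopimelate is absent, so SibX is active.
With repressor SibX bound, *haxX* is not transcribed.
So HaxX is not produced.
Citrulline is absent, so MorG is active.
Palatinose is absent, so LomP is inactive.
With no repressor bound, *temX* is transcribed.
So TemX is produced and active.
Mevalonate is present, so QilJ is inactive.
With repressor TemX bound, *gorC* is not transcribed.
So GorC is not produced.
No repressor is bound and MorG is active, so *cilS* is transcribed.
So CilS is produced and active.
MoO₄²⁻ is absent, so KepX is inactive.
Required activator KepX is absent, so *oxaH* is not transcribed.
So OxaH is not produced.
No repressor is bound and CilS is active, so *velF* is transcribed.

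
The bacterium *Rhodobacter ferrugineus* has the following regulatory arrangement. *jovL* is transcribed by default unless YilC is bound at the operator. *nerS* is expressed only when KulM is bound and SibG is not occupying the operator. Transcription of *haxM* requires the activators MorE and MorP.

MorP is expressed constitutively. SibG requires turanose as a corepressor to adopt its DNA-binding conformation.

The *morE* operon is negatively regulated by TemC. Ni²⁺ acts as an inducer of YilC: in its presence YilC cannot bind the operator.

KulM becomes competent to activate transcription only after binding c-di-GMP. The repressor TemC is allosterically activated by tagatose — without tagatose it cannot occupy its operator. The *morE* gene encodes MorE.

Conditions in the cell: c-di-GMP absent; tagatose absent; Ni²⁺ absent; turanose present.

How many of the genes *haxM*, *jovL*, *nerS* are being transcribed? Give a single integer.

1

Tagatose is absent, so TemC is inactive.
With no repressor bound, *morE* is transcribed.
So MorE is produced and active.
MorP is produced constitutively and is active.
No repressor is bound and MorE and MorP are active, so *haxM* is transcribed.
→ *haxM* is ON.
Ni²⁺ is absent, so YilC is active.
With repressor YilC bound, *jovL* is not transcribed.
→ *jovL* is OFF.
c-di-GMP is absent, so KulM is inactive.
Turanose is present, so SibG is active.
With repressor SibG bound, *nerS* is not transcribed.
→ *nerS* is OFF.
1 of the 3 genes is transcribed.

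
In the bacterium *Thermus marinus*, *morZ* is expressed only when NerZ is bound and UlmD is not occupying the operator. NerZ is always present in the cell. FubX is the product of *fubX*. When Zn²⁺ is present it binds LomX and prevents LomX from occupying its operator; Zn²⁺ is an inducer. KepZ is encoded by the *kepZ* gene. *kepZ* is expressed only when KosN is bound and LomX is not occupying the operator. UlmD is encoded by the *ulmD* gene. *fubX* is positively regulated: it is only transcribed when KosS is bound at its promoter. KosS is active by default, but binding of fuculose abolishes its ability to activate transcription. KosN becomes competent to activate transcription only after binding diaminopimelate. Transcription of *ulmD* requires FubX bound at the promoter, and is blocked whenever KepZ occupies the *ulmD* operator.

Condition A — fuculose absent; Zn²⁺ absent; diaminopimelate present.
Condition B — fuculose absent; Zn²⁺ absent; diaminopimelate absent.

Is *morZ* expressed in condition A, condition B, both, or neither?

neither

Condition A:
NerZ is produced constitutively and is active.
Fuculose is absent, so KosS is active.
No repressor is bound and KosS is active, so *fubX* is transcribed.
So FubX is produced and active.
Zn²⁺ is absent, so LomX is active.
Diaminopimelate is present, so KosN is active.
With repressor LomX bound, *kepZ* is not transcribed.
So KepZ is not produced.
No repressor is bound and FubX is active, so *ulmD* is transcribed.
So UlmD is produced and active.
With repressor UlmD bound, *morZ* is not transcribed.
→ *morZ* is OFF in A.
Condition B:
NerZ is produced constitutively and is active.
Fuculose is absent, so KosS is active.
No repressor is bound and KosS is active, so *fubX* is transcribed.
So FubX is produced and active.
Zn²⁺ is absent, so LomX is active.
Diaminopimelate is absent, so KosN is inactive.
With repressor LomX bound, *kepZ* is not transcribed.
So KepZ is not produced.
No repressor is bound and FubX is active, so *ulmD* is transcribed.
So UlmD is produced and active.
With repressor UlmD bound, *morZ* is not transcribed.
→ *morZ* is OFF in B.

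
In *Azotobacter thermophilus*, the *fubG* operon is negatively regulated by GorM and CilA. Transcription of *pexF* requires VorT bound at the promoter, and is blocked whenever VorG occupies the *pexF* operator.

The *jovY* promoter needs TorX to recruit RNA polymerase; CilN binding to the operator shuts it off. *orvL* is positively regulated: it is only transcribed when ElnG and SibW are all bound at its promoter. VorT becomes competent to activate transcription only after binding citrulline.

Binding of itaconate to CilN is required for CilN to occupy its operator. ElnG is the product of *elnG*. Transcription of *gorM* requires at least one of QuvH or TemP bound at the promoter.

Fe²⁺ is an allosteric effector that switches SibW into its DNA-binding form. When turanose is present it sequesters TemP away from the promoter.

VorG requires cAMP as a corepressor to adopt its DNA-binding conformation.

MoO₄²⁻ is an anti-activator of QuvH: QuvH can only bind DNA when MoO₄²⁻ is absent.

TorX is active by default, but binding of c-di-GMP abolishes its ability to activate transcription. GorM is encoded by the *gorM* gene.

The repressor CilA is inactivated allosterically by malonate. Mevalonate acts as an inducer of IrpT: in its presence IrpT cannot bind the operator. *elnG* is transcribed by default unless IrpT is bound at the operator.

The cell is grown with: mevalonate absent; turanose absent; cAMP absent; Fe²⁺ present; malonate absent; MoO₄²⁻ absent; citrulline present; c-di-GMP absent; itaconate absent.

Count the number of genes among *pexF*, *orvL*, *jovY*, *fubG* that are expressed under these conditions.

2

cAMP is absent, so VorG is inactive.
Citrulline is present, so VorT is active.
No repressor is bound and VorT is active, so *pexF* is transcribed.
→ *pexF* is ON.
Mevalonate is absent, so IrpT is active.
With repressor IrpT bound, *elnG* is not transcribed.
So ElnG is not produced.
Fe²⁺ is present, so SibW is active.
Required activator ElnG is absent, so *orvL* is not transcribed.
→ *orvL* is OFF.
c-di-GMP is absent, so TorX is active.
Itaconate is absent, so CilN is inactive.
No repressor is bound and TorX is active, so *jovY* is transcribed.
→ *jovY* is ON.
MoO₄²⁻ is absent, so QuvH is active.
Turanose is absent, so TemP is active.
Activator QuvH is present, so *gorM* is transcribed.
So GorM is produced and active.
Malonate is absent, so CilA is active.
With repressor GorM bound, *fubG* is not transcribed.
→ *fubG* is OFF.
2 of the 4 genes are transcribed.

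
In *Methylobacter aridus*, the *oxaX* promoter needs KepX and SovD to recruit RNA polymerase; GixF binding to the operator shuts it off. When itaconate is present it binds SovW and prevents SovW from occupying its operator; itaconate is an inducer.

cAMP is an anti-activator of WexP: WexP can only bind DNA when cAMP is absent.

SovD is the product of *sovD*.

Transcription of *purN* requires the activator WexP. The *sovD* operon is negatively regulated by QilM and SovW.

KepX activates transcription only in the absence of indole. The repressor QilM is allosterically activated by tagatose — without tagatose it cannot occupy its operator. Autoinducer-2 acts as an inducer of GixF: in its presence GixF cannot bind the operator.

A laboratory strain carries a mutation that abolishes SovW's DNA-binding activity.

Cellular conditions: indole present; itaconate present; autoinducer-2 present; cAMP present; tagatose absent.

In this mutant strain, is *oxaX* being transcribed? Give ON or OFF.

OFF

Indole is present, so KepX is inactive.
Tagatose is absent, so QilM is inactive.
SovW is non-functional in this strain, so it has no effect.
With no repressor bound, *sovD* is transcribed.
So SovD is produced and active.
Autoinducer-2 is present, so GixF is inactive.
Required activator KepX is absent, so *oxaX* is not transcribed.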